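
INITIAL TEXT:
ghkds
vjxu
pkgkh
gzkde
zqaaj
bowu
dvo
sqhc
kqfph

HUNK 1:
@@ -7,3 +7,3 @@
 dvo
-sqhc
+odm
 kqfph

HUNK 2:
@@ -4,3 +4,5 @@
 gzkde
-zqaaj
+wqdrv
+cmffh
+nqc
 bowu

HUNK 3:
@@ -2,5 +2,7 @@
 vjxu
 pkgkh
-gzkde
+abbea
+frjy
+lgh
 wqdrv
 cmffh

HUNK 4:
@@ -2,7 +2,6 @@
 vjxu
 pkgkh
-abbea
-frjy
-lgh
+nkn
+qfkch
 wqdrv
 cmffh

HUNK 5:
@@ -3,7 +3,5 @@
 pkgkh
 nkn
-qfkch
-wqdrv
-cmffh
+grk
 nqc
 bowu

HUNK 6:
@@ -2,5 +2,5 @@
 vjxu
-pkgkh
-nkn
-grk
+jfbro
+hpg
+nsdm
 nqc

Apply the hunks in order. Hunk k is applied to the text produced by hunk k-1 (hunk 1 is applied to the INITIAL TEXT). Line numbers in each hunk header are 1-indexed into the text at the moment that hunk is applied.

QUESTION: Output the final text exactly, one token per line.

Hunk 1: at line 7 remove [sqhc] add [odm] -> 9 lines: ghkds vjxu pkgkh gzkde zqaaj bowu dvo odm kqfph
Hunk 2: at line 4 remove [zqaaj] add [wqdrv,cmffh,nqc] -> 11 lines: ghkds vjxu pkgkh gzkde wqdrv cmffh nqc bowu dvo odm kqfph
Hunk 3: at line 2 remove [gzkde] add [abbea,frjy,lgh] -> 13 lines: ghkds vjxu pkgkh abbea frjy lgh wqdrv cmffh nqc bowu dvo odm kqfph
Hunk 4: at line 2 remove [abbea,frjy,lgh] add [nkn,qfkch] -> 12 lines: ghkds vjxu pkgkh nkn qfkch wqdrv cmffh nqc bowu dvo odm kqfph
Hunk 5: at line 3 remove [qfkch,wqdrv,cmffh] add [grk] -> 10 lines: ghkds vjxu pkgkh nkn grk nqc bowu dvo odm kqfph
Hunk 6: at line 2 remove [pkgkh,nkn,grk] add [jfbro,hpg,nsdm] -> 10 lines: ghkds vjxu jfbro hpg nsdm nqc bowu dvo odm kqfph

Answer: ghkds
vjxu
jfbro
hpg
nsdm
nqc
bowu
dvo
odm
kqfph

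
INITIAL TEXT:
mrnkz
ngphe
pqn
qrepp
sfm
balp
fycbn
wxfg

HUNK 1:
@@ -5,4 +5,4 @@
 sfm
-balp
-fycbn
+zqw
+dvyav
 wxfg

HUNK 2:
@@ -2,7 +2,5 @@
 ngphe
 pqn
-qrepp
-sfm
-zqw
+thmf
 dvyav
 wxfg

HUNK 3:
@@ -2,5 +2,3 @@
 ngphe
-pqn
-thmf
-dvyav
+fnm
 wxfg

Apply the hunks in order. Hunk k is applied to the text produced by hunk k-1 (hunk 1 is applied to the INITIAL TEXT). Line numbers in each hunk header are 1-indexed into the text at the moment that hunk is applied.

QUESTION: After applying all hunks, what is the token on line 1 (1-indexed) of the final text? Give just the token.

Hunk 1: at line 5 remove [balp,fycbn] add [zqw,dvyav] -> 8 lines: mrnkz ngphe pqn qrepp sfm zqw dvyav wxfg
Hunk 2: at line 2 remove [qrepp,sfm,zqw] add [thmf] -> 6 lines: mrnkz ngphe pqn thmf dvyav wxfg
Hunk 3: at line 2 remove [pqn,thmf,dvyav] add [fnm] -> 4 lines: mrnkz ngphe fnm wxfg
Final line 1: mrnkz

Answer: mrnkz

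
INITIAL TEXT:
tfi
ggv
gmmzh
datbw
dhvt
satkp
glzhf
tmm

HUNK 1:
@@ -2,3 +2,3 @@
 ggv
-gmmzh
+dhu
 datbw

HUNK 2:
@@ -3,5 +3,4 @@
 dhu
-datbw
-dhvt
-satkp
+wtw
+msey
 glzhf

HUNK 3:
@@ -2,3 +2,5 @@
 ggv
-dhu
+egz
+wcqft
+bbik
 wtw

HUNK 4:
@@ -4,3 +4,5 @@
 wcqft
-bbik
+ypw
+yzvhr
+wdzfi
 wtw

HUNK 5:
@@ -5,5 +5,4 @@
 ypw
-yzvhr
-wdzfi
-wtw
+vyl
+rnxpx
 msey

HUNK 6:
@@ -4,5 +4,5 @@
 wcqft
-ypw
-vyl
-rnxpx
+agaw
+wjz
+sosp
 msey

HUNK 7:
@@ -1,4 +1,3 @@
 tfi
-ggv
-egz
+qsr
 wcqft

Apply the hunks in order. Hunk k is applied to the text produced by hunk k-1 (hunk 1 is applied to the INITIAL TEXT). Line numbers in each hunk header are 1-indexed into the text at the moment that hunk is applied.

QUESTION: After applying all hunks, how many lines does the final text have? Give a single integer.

Answer: 9

Derivation:
Hunk 1: at line 2 remove [gmmzh] add [dhu] -> 8 lines: tfi ggv dhu datbw dhvt satkp glzhf tmm
Hunk 2: at line 3 remove [datbw,dhvt,satkp] add [wtw,msey] -> 7 lines: tfi ggv dhu wtw msey glzhf tmm
Hunk 3: at line 2 remove [dhu] add [egz,wcqft,bbik] -> 9 lines: tfi ggv egz wcqft bbik wtw msey glzhf tmm
Hunk 4: at line 4 remove [bbik] add [ypw,yzvhr,wdzfi] -> 11 lines: tfi ggv egz wcqft ypw yzvhr wdzfi wtw msey glzhf tmm
Hunk 5: at line 5 remove [yzvhr,wdzfi,wtw] add [vyl,rnxpx] -> 10 lines: tfi ggv egz wcqft ypw vyl rnxpx msey glzhf tmm
Hunk 6: at line 4 remove [ypw,vyl,rnxpx] add [agaw,wjz,sosp] -> 10 lines: tfi ggv egz wcqft agaw wjz sosp msey glzhf tmm
Hunk 7: at line 1 remove [ggv,egz] add [qsr] -> 9 lines: tfi qsr wcqft agaw wjz sosp msey glzhf tmm
Final line count: 9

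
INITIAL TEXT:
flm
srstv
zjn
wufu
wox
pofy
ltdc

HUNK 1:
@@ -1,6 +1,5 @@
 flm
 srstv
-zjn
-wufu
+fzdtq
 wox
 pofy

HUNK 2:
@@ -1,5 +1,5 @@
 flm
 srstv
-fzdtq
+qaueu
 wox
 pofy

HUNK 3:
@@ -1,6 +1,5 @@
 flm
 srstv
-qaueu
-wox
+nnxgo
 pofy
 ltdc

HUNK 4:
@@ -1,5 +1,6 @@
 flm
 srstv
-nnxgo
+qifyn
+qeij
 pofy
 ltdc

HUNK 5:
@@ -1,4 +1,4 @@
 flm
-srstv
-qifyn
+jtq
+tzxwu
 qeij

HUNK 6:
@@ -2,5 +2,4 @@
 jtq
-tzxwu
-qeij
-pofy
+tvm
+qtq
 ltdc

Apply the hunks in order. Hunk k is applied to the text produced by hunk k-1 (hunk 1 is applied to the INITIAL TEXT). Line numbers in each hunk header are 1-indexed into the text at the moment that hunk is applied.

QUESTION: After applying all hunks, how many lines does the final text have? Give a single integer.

Answer: 5

Derivation:
Hunk 1: at line 1 remove [zjn,wufu] add [fzdtq] -> 6 lines: flm srstv fzdtq wox pofy ltdc
Hunk 2: at line 1 remove [fzdtq] add [qaueu] -> 6 lines: flm srstv qaueu wox pofy ltdc
Hunk 3: at line 1 remove [qaueu,wox] add [nnxgo] -> 5 lines: flm srstv nnxgo pofy ltdc
Hunk 4: at line 1 remove [nnxgo] add [qifyn,qeij] -> 6 lines: flm srstv qifyn qeij pofy ltdc
Hunk 5: at line 1 remove [srstv,qifyn] add [jtq,tzxwu] -> 6 lines: flm jtq tzxwu qeij pofy ltdc
Hunk 6: at line 2 remove [tzxwu,qeij,pofy] add [tvm,qtq] -> 5 lines: flm jtq tvm qtq ltdc
Final line count: 5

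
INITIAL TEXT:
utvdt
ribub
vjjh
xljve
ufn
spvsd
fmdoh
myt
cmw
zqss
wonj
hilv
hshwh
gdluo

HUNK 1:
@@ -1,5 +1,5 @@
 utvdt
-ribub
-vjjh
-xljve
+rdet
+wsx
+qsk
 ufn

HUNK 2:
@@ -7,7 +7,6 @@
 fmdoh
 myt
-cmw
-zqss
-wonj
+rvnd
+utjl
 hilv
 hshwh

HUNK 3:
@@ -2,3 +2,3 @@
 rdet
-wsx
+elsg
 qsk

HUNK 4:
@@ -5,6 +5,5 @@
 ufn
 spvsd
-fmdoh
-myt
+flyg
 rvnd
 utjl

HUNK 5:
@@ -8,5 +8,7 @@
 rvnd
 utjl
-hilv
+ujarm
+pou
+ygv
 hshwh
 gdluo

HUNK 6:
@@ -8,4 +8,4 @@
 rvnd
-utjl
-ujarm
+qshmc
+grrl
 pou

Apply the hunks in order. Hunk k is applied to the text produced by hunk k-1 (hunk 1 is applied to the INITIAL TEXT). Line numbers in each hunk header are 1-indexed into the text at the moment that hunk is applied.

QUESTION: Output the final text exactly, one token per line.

Answer: utvdt
rdet
elsg
qsk
ufn
spvsd
flyg
rvnd
qshmc
grrl
pou
ygv
hshwh
gdluo

Derivation:
Hunk 1: at line 1 remove [ribub,vjjh,xljve] add [rdet,wsx,qsk] -> 14 lines: utvdt rdet wsx qsk ufn spvsd fmdoh myt cmw zqss wonj hilv hshwh gdluo
Hunk 2: at line 7 remove [cmw,zqss,wonj] add [rvnd,utjl] -> 13 lines: utvdt rdet wsx qsk ufn spvsd fmdoh myt rvnd utjl hilv hshwh gdluo
Hunk 3: at line 2 remove [wsx] add [elsg] -> 13 lines: utvdt rdet elsg qsk ufn spvsd fmdoh myt rvnd utjl hilv hshwh gdluo
Hunk 4: at line 5 remove [fmdoh,myt] add [flyg] -> 12 lines: utvdt rdet elsg qsk ufn spvsd flyg rvnd utjl hilv hshwh gdluo
Hunk 5: at line 8 remove [hilv] add [ujarm,pou,ygv] -> 14 lines: utvdt rdet elsg qsk ufn spvsd flyg rvnd utjl ujarm pou ygv hshwh gdluo
Hunk 6: at line 8 remove [utjl,ujarm] add [qshmc,grrl] -> 14 lines: utvdt rdet elsg qsk ufn spvsd flyg rvnd qshmc grrl pou ygv hshwh gdluo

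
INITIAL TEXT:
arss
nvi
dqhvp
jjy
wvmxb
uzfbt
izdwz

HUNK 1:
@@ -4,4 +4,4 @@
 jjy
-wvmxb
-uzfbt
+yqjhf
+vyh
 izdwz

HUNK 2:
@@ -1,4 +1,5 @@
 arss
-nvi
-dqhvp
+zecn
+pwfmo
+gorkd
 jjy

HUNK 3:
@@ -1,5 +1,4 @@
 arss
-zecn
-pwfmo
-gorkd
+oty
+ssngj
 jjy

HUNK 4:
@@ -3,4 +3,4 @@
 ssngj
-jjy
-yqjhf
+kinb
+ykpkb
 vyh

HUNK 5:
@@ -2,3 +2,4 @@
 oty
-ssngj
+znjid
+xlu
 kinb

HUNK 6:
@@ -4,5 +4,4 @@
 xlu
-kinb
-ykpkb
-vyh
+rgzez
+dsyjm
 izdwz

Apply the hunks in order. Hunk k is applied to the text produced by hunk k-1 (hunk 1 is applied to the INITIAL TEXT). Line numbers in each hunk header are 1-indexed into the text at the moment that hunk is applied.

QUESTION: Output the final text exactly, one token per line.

Hunk 1: at line 4 remove [wvmxb,uzfbt] add [yqjhf,vyh] -> 7 lines: arss nvi dqhvp jjy yqjhf vyh izdwz
Hunk 2: at line 1 remove [nvi,dqhvp] add [zecn,pwfmo,gorkd] -> 8 lines: arss zecn pwfmo gorkd jjy yqjhf vyh izdwz
Hunk 3: at line 1 remove [zecn,pwfmo,gorkd] add [oty,ssngj] -> 7 lines: arss oty ssngj jjy yqjhf vyh izdwz
Hunk 4: at line 3 remove [jjy,yqjhf] add [kinb,ykpkb] -> 7 lines: arss oty ssngj kinb ykpkb vyh izdwz
Hunk 5: at line 2 remove [ssngj] add [znjid,xlu] -> 8 lines: arss oty znjid xlu kinb ykpkb vyh izdwz
Hunk 6: at line 4 remove [kinb,ykpkb,vyh] add [rgzez,dsyjm] -> 7 lines: arss oty znjid xlu rgzez dsyjm izdwz

Answer: arss
oty
znjid
xlu
rgzez
dsyjm
izdwz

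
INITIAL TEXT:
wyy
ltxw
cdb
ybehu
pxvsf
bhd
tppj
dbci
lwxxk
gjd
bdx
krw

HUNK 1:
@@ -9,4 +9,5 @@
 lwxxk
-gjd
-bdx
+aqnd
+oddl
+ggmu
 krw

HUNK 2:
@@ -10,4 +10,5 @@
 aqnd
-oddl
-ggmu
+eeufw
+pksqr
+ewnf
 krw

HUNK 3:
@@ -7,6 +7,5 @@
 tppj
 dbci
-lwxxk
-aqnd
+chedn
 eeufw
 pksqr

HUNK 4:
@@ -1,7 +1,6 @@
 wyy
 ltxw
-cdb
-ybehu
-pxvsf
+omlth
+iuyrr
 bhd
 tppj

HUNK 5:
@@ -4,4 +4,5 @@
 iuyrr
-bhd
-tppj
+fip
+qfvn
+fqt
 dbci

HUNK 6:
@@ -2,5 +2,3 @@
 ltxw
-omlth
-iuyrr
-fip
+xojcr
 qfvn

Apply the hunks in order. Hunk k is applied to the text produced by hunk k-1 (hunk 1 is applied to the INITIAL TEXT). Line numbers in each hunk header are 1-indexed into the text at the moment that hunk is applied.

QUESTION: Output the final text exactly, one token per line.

Hunk 1: at line 9 remove [gjd,bdx] add [aqnd,oddl,ggmu] -> 13 lines: wyy ltxw cdb ybehu pxvsf bhd tppj dbci lwxxk aqnd oddl ggmu krw
Hunk 2: at line 10 remove [oddl,ggmu] add [eeufw,pksqr,ewnf] -> 14 lines: wyy ltxw cdb ybehu pxvsf bhd tppj dbci lwxxk aqnd eeufw pksqr ewnf krw
Hunk 3: at line 7 remove [lwxxk,aqnd] add [chedn] -> 13 lines: wyy ltxw cdb ybehu pxvsf bhd tppj dbci chedn eeufw pksqr ewnf krw
Hunk 4: at line 1 remove [cdb,ybehu,pxvsf] add [omlth,iuyrr] -> 12 lines: wyy ltxw omlth iuyrr bhd tppj dbci chedn eeufw pksqr ewnf krw
Hunk 5: at line 4 remove [bhd,tppj] add [fip,qfvn,fqt] -> 13 lines: wyy ltxw omlth iuyrr fip qfvn fqt dbci chedn eeufw pksqr ewnf krw
Hunk 6: at line 2 remove [omlth,iuyrr,fip] add [xojcr] -> 11 lines: wyy ltxw xojcr qfvn fqt dbci chedn eeufw pksqr ewnf krw

Answer: wyy
ltxw
xojcr
qfvn
fqt
dbci
chedn
eeufw
pksqr
ewnf
krw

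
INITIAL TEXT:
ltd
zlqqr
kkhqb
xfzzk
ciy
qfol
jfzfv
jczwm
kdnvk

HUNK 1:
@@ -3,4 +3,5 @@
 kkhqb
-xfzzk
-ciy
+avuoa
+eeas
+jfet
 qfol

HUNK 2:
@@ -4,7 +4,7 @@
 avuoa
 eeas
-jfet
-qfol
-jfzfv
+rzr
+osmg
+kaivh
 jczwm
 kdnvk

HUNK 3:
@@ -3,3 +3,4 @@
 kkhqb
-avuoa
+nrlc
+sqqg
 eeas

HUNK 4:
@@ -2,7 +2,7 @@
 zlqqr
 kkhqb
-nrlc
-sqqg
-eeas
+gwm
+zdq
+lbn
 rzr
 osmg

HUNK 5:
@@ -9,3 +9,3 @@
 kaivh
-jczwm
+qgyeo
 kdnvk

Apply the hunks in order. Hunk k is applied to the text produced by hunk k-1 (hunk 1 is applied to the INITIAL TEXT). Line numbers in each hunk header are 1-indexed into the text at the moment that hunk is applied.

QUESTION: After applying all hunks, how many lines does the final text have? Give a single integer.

Hunk 1: at line 3 remove [xfzzk,ciy] add [avuoa,eeas,jfet] -> 10 lines: ltd zlqqr kkhqb avuoa eeas jfet qfol jfzfv jczwm kdnvk
Hunk 2: at line 4 remove [jfet,qfol,jfzfv] add [rzr,osmg,kaivh] -> 10 lines: ltd zlqqr kkhqb avuoa eeas rzr osmg kaivh jczwm kdnvk
Hunk 3: at line 3 remove [avuoa] add [nrlc,sqqg] -> 11 lines: ltd zlqqr kkhqb nrlc sqqg eeas rzr osmg kaivh jczwm kdnvk
Hunk 4: at line 2 remove [nrlc,sqqg,eeas] add [gwm,zdq,lbn] -> 11 lines: ltd zlqqr kkhqb gwm zdq lbn rzr osmg kaivh jczwm kdnvk
Hunk 5: at line 9 remove [jczwm] add [qgyeo] -> 11 lines: ltd zlqqr kkhqb gwm zdq lbn rzr osmg kaivh qgyeo kdnvk
Final line count: 11

Answer: 11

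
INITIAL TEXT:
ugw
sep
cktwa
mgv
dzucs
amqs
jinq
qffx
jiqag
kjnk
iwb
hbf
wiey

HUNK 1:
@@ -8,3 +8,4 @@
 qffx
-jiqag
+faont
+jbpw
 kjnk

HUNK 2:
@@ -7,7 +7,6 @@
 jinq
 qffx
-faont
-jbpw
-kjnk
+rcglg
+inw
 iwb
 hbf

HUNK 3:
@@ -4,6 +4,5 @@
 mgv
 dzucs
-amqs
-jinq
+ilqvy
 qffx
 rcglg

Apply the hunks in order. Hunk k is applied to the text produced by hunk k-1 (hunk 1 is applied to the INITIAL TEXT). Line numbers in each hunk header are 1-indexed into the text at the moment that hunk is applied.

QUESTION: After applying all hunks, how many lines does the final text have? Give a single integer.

Hunk 1: at line 8 remove [jiqag] add [faont,jbpw] -> 14 lines: ugw sep cktwa mgv dzucs amqs jinq qffx faont jbpw kjnk iwb hbf wiey
Hunk 2: at line 7 remove [faont,jbpw,kjnk] add [rcglg,inw] -> 13 lines: ugw sep cktwa mgv dzucs amqs jinq qffx rcglg inw iwb hbf wiey
Hunk 3: at line 4 remove [amqs,jinq] add [ilqvy] -> 12 lines: ugw sep cktwa mgv dzucs ilqvy qffx rcglg inw iwb hbf wiey
Final line count: 12

Answer: 12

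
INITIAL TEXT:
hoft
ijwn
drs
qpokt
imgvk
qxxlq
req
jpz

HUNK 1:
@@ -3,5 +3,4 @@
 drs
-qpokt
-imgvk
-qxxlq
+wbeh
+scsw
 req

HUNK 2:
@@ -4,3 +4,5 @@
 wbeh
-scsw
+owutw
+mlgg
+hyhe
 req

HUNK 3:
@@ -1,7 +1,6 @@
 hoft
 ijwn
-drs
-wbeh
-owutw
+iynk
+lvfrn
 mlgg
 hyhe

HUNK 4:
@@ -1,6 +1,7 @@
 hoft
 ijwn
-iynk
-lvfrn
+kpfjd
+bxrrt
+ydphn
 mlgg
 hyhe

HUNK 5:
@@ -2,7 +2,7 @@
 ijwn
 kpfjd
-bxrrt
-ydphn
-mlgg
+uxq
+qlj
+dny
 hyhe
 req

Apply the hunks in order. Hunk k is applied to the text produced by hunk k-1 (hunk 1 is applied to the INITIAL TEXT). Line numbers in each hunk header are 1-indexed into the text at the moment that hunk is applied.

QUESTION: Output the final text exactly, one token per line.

Answer: hoft
ijwn
kpfjd
uxq
qlj
dny
hyhe
req
jpz

Derivation:
Hunk 1: at line 3 remove [qpokt,imgvk,qxxlq] add [wbeh,scsw] -> 7 lines: hoft ijwn drs wbeh scsw req jpz
Hunk 2: at line 4 remove [scsw] add [owutw,mlgg,hyhe] -> 9 lines: hoft ijwn drs wbeh owutw mlgg hyhe req jpz
Hunk 3: at line 1 remove [drs,wbeh,owutw] add [iynk,lvfrn] -> 8 lines: hoft ijwn iynk lvfrn mlgg hyhe req jpz
Hunk 4: at line 1 remove [iynk,lvfrn] add [kpfjd,bxrrt,ydphn] -> 9 lines: hoft ijwn kpfjd bxrrt ydphn mlgg hyhe req jpz
Hunk 5: at line 2 remove [bxrrt,ydphn,mlgg] add [uxq,qlj,dny] -> 9 lines: hoft ijwn kpfjd uxq qlj dny hyhe req jpz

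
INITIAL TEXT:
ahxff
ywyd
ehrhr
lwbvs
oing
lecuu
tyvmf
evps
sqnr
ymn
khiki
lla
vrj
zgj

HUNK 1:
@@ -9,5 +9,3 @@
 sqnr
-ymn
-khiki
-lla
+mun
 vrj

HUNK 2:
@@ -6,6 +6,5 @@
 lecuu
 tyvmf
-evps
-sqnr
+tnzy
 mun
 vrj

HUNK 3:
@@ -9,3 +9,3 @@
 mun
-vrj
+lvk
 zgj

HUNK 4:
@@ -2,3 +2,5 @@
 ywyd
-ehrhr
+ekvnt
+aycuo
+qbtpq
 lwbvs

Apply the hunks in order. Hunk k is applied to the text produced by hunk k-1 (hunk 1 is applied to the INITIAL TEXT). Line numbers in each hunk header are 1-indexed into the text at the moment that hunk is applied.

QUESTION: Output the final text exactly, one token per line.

Hunk 1: at line 9 remove [ymn,khiki,lla] add [mun] -> 12 lines: ahxff ywyd ehrhr lwbvs oing lecuu tyvmf evps sqnr mun vrj zgj
Hunk 2: at line 6 remove [evps,sqnr] add [tnzy] -> 11 lines: ahxff ywyd ehrhr lwbvs oing lecuu tyvmf tnzy mun vrj zgj
Hunk 3: at line 9 remove [vrj] add [lvk] -> 11 lines: ahxff ywyd ehrhr lwbvs oing lecuu tyvmf tnzy mun lvk zgj
Hunk 4: at line 2 remove [ehrhr] add [ekvnt,aycuo,qbtpq] -> 13 lines: ahxff ywyd ekvnt aycuo qbtpq lwbvs oing lecuu tyvmf tnzy mun lvk zgj

Answer: ahxff
ywyd
ekvnt
aycuo
qbtpq
lwbvs
oing
lecuu
tyvmf
tnzy
mun
lvk
zgj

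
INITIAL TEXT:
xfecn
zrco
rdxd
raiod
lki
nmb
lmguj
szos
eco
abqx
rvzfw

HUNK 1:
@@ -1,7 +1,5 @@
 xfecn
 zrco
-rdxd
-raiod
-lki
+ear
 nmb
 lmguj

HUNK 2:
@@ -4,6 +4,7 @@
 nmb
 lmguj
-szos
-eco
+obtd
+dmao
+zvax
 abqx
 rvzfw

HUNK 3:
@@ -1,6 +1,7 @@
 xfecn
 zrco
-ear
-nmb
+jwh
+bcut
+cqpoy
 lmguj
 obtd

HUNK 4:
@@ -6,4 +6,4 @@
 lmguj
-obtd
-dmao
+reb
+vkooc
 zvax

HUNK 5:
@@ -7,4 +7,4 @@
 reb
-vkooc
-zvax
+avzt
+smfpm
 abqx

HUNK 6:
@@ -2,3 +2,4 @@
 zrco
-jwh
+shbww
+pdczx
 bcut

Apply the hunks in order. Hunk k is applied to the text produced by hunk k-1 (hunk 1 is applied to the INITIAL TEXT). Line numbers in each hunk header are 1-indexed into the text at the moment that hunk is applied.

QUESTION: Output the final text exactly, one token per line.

Answer: xfecn
zrco
shbww
pdczx
bcut
cqpoy
lmguj
reb
avzt
smfpm
abqx
rvzfw

Derivation:
Hunk 1: at line 1 remove [rdxd,raiod,lki] add [ear] -> 9 lines: xfecn zrco ear nmb lmguj szos eco abqx rvzfw
Hunk 2: at line 4 remove [szos,eco] add [obtd,dmao,zvax] -> 10 lines: xfecn zrco ear nmb lmguj obtd dmao zvax abqx rvzfw
Hunk 3: at line 1 remove [ear,nmb] add [jwh,bcut,cqpoy] -> 11 lines: xfecn zrco jwh bcut cqpoy lmguj obtd dmao zvax abqx rvzfw
Hunk 4: at line 6 remove [obtd,dmao] add [reb,vkooc] -> 11 lines: xfecn zrco jwh bcut cqpoy lmguj reb vkooc zvax abqx rvzfw
Hunk 5: at line 7 remove [vkooc,zvax] add [avzt,smfpm] -> 11 lines: xfecn zrco jwh bcut cqpoy lmguj reb avzt smfpm abqx rvzfw
Hunk 6: at line 2 remove [jwh] add [shbww,pdczx] -> 12 lines: xfecn zrco shbww pdczx bcut cqpoy lmguj reb avzt smfpm abqx rvzfw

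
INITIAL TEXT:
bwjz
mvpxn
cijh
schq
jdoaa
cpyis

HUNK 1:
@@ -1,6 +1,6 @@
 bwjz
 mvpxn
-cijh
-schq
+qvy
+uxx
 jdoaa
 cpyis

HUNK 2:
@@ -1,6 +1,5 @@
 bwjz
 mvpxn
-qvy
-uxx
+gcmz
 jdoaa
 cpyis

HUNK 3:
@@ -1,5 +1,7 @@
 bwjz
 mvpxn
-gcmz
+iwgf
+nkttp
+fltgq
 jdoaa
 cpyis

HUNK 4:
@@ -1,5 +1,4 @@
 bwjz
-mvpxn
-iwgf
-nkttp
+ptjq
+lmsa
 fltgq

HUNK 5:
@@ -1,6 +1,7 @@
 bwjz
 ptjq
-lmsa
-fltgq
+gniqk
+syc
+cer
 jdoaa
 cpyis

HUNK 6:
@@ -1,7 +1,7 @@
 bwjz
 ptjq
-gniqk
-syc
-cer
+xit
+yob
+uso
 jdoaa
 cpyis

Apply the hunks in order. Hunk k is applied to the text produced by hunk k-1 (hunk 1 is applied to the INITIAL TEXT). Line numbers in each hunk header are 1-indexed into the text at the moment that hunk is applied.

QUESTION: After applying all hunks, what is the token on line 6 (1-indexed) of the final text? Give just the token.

Answer: jdoaa

Derivation:
Hunk 1: at line 1 remove [cijh,schq] add [qvy,uxx] -> 6 lines: bwjz mvpxn qvy uxx jdoaa cpyis
Hunk 2: at line 1 remove [qvy,uxx] add [gcmz] -> 5 lines: bwjz mvpxn gcmz jdoaa cpyis
Hunk 3: at line 1 remove [gcmz] add [iwgf,nkttp,fltgq] -> 7 lines: bwjz mvpxn iwgf nkttp fltgq jdoaa cpyis
Hunk 4: at line 1 remove [mvpxn,iwgf,nkttp] add [ptjq,lmsa] -> 6 lines: bwjz ptjq lmsa fltgq jdoaa cpyis
Hunk 5: at line 1 remove [lmsa,fltgq] add [gniqk,syc,cer] -> 7 lines: bwjz ptjq gniqk syc cer jdoaa cpyis
Hunk 6: at line 1 remove [gniqk,syc,cer] add [xit,yob,uso] -> 7 lines: bwjz ptjq xit yob uso jdoaa cpyis
Final line 6: jdoaa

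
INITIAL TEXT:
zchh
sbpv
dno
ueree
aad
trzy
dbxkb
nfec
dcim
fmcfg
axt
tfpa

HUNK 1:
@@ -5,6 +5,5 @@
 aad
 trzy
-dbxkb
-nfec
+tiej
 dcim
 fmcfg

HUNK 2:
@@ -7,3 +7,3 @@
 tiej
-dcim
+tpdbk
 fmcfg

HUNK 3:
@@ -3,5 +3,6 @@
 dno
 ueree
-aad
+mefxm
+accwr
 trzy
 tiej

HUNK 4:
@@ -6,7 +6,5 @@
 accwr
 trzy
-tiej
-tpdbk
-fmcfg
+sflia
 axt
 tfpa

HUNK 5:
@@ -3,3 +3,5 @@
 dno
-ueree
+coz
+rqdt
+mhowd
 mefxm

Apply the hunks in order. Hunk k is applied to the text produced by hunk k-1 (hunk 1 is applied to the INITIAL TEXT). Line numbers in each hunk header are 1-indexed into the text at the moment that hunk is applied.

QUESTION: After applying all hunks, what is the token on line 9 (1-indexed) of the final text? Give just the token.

Answer: trzy

Derivation:
Hunk 1: at line 5 remove [dbxkb,nfec] add [tiej] -> 11 lines: zchh sbpv dno ueree aad trzy tiej dcim fmcfg axt tfpa
Hunk 2: at line 7 remove [dcim] add [tpdbk] -> 11 lines: zchh sbpv dno ueree aad trzy tiej tpdbk fmcfg axt tfpa
Hunk 3: at line 3 remove [aad] add [mefxm,accwr] -> 12 lines: zchh sbpv dno ueree mefxm accwr trzy tiej tpdbk fmcfg axt tfpa
Hunk 4: at line 6 remove [tiej,tpdbk,fmcfg] add [sflia] -> 10 lines: zchh sbpv dno ueree mefxm accwr trzy sflia axt tfpa
Hunk 5: at line 3 remove [ueree] add [coz,rqdt,mhowd] -> 12 lines: zchh sbpv dno coz rqdt mhowd mefxm accwr trzy sflia axt tfpa
Final line 9: trzy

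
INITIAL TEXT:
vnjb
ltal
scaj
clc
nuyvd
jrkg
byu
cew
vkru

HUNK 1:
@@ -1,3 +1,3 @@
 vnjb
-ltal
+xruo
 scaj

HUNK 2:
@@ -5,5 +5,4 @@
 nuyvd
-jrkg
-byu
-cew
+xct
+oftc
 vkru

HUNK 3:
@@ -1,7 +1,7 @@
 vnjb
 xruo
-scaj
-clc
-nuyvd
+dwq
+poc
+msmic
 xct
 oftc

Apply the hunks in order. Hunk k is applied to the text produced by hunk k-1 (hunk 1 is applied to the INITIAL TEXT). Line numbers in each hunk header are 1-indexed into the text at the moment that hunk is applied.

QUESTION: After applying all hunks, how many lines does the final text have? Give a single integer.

Hunk 1: at line 1 remove [ltal] add [xruo] -> 9 lines: vnjb xruo scaj clc nuyvd jrkg byu cew vkru
Hunk 2: at line 5 remove [jrkg,byu,cew] add [xct,oftc] -> 8 lines: vnjb xruo scaj clc nuyvd xct oftc vkru
Hunk 3: at line 1 remove [scaj,clc,nuyvd] add [dwq,poc,msmic] -> 8 lines: vnjb xruo dwq poc msmic xct oftc vkru
Final line count: 8

Answer: 8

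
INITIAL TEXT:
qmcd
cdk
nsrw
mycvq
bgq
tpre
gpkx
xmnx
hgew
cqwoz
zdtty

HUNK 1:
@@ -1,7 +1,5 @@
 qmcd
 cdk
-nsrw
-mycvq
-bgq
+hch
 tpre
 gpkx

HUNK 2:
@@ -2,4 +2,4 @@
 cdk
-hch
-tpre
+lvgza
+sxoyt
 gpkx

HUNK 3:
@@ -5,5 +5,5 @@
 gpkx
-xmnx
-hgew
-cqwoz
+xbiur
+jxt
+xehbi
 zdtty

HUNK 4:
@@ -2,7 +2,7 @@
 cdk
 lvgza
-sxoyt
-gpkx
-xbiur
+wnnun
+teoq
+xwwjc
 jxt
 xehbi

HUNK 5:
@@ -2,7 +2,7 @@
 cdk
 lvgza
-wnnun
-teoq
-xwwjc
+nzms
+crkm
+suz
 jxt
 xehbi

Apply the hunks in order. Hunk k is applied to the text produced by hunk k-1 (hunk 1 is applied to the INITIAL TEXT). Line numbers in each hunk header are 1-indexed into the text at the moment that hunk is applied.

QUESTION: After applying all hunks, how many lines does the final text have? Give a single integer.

Hunk 1: at line 1 remove [nsrw,mycvq,bgq] add [hch] -> 9 lines: qmcd cdk hch tpre gpkx xmnx hgew cqwoz zdtty
Hunk 2: at line 2 remove [hch,tpre] add [lvgza,sxoyt] -> 9 lines: qmcd cdk lvgza sxoyt gpkx xmnx hgew cqwoz zdtty
Hunk 3: at line 5 remove [xmnx,hgew,cqwoz] add [xbiur,jxt,xehbi] -> 9 lines: qmcd cdk lvgza sxoyt gpkx xbiur jxt xehbi zdtty
Hunk 4: at line 2 remove [sxoyt,gpkx,xbiur] add [wnnun,teoq,xwwjc] -> 9 lines: qmcd cdk lvgza wnnun teoq xwwjc jxt xehbi zdtty
Hunk 5: at line 2 remove [wnnun,teoq,xwwjc] add [nzms,crkm,suz] -> 9 lines: qmcd cdk lvgza nzms crkm suz jxt xehbi zdtty
Final line count: 9

Answer: 9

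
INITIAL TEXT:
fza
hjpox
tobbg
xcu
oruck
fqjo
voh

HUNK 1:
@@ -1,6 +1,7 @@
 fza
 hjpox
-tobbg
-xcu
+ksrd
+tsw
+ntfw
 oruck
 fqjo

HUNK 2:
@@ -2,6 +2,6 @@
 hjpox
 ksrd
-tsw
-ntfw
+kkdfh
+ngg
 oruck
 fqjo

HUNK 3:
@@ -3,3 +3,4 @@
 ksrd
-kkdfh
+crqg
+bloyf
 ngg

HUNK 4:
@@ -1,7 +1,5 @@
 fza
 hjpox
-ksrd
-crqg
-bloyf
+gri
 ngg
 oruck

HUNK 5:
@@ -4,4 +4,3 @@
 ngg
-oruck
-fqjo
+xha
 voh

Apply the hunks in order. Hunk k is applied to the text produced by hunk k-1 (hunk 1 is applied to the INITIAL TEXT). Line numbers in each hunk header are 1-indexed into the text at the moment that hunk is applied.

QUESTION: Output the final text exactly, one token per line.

Hunk 1: at line 1 remove [tobbg,xcu] add [ksrd,tsw,ntfw] -> 8 lines: fza hjpox ksrd tsw ntfw oruck fqjo voh
Hunk 2: at line 2 remove [tsw,ntfw] add [kkdfh,ngg] -> 8 lines: fza hjpox ksrd kkdfh ngg oruck fqjo voh
Hunk 3: at line 3 remove [kkdfh] add [crqg,bloyf] -> 9 lines: fza hjpox ksrd crqg bloyf ngg oruck fqjo voh
Hunk 4: at line 1 remove [ksrd,crqg,bloyf] add [gri] -> 7 lines: fza hjpox gri ngg oruck fqjo voh
Hunk 5: at line 4 remove [oruck,fqjo] add [xha] -> 6 lines: fza hjpox gri ngg xha voh

Answer: fza
hjpox
gri
ngg
xha
voh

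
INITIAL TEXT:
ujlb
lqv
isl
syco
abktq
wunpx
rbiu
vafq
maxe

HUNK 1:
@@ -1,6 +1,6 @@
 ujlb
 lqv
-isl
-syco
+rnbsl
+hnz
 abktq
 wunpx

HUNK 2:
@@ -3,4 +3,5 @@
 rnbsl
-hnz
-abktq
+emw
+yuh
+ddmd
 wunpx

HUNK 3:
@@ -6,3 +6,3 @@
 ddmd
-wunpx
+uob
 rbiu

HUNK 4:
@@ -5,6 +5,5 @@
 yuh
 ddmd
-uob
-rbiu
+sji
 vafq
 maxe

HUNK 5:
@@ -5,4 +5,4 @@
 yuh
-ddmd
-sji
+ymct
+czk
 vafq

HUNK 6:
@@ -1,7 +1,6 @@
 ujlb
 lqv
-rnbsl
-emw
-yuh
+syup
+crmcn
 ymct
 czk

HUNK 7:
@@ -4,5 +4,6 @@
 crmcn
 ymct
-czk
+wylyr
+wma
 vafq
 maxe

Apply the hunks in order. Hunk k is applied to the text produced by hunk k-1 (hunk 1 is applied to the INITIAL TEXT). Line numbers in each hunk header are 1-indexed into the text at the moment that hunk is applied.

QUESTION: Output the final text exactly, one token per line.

Answer: ujlb
lqv
syup
crmcn
ymct
wylyr
wma
vafq
maxe

Derivation:
Hunk 1: at line 1 remove [isl,syco] add [rnbsl,hnz] -> 9 lines: ujlb lqv rnbsl hnz abktq wunpx rbiu vafq maxe
Hunk 2: at line 3 remove [hnz,abktq] add [emw,yuh,ddmd] -> 10 lines: ujlb lqv rnbsl emw yuh ddmd wunpx rbiu vafq maxe
Hunk 3: at line 6 remove [wunpx] add [uob] -> 10 lines: ujlb lqv rnbsl emw yuh ddmd uob rbiu vafq maxe
Hunk 4: at line 5 remove [uob,rbiu] add [sji] -> 9 lines: ujlb lqv rnbsl emw yuh ddmd sji vafq maxe
Hunk 5: at line 5 remove [ddmd,sji] add [ymct,czk] -> 9 lines: ujlb lqv rnbsl emw yuh ymct czk vafq maxe
Hunk 6: at line 1 remove [rnbsl,emw,yuh] add [syup,crmcn] -> 8 lines: ujlb lqv syup crmcn ymct czk vafq maxe
Hunk 7: at line 4 remove [czk] add [wylyr,wma] -> 9 lines: ujlb lqv syup crmcn ymct wylyr wma vafq maxe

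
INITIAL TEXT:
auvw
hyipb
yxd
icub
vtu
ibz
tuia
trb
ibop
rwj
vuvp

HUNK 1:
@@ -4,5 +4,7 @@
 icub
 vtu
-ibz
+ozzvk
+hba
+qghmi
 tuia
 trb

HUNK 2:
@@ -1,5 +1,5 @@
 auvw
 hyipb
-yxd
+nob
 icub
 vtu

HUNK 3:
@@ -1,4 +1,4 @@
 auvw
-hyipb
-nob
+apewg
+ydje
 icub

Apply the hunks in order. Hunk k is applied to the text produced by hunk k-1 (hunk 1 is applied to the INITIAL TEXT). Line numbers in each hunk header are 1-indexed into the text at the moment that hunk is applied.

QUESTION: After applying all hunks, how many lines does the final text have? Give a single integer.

Answer: 13

Derivation:
Hunk 1: at line 4 remove [ibz] add [ozzvk,hba,qghmi] -> 13 lines: auvw hyipb yxd icub vtu ozzvk hba qghmi tuia trb ibop rwj vuvp
Hunk 2: at line 1 remove [yxd] add [nob] -> 13 lines: auvw hyipb nob icub vtu ozzvk hba qghmi tuia trb ibop rwj vuvp
Hunk 3: at line 1 remove [hyipb,nob] add [apewg,ydje] -> 13 lines: auvw apewg ydje icub vtu ozzvk hba qghmi tuia trb ibop rwj vuvp
Final line count: 13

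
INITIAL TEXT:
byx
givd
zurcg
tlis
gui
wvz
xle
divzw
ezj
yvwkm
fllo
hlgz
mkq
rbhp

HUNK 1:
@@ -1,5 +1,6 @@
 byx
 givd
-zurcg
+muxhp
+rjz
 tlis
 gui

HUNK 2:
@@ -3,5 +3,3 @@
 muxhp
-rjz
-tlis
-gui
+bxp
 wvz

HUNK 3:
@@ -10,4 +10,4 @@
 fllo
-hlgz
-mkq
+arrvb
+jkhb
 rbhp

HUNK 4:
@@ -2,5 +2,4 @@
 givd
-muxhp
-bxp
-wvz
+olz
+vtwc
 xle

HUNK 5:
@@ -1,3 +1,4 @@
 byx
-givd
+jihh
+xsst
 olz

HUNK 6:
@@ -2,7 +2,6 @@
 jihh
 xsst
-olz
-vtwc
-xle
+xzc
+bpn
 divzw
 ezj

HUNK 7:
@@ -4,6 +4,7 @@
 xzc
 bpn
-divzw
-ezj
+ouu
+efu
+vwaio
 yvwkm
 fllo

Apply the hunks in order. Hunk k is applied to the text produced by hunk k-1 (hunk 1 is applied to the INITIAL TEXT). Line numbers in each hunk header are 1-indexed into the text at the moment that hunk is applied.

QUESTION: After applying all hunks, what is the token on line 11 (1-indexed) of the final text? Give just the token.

Answer: arrvb

Derivation:
Hunk 1: at line 1 remove [zurcg] add [muxhp,rjz] -> 15 lines: byx givd muxhp rjz tlis gui wvz xle divzw ezj yvwkm fllo hlgz mkq rbhp
Hunk 2: at line 3 remove [rjz,tlis,gui] add [bxp] -> 13 lines: byx givd muxhp bxp wvz xle divzw ezj yvwkm fllo hlgz mkq rbhp
Hunk 3: at line 10 remove [hlgz,mkq] add [arrvb,jkhb] -> 13 lines: byx givd muxhp bxp wvz xle divzw ezj yvwkm fllo arrvb jkhb rbhp
Hunk 4: at line 2 remove [muxhp,bxp,wvz] add [olz,vtwc] -> 12 lines: byx givd olz vtwc xle divzw ezj yvwkm fllo arrvb jkhb rbhp
Hunk 5: at line 1 remove [givd] add [jihh,xsst] -> 13 lines: byx jihh xsst olz vtwc xle divzw ezj yvwkm fllo arrvb jkhb rbhp
Hunk 6: at line 2 remove [olz,vtwc,xle] add [xzc,bpn] -> 12 lines: byx jihh xsst xzc bpn divzw ezj yvwkm fllo arrvb jkhb rbhp
Hunk 7: at line 4 remove [divzw,ezj] add [ouu,efu,vwaio] -> 13 lines: byx jihh xsst xzc bpn ouu efu vwaio yvwkm fllo arrvb jkhb rbhp
Final line 11: arrvb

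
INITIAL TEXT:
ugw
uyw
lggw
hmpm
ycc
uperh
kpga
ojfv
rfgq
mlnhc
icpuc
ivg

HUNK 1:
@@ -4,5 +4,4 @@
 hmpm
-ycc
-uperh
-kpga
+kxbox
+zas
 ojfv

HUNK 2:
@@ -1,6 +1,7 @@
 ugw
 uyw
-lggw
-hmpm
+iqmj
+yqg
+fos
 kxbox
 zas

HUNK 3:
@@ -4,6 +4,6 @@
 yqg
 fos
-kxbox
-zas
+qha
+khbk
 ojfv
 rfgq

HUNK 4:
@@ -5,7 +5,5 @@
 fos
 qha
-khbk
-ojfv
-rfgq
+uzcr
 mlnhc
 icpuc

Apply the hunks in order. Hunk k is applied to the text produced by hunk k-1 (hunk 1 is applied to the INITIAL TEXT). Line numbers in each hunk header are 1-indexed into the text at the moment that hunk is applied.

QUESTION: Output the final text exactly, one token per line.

Hunk 1: at line 4 remove [ycc,uperh,kpga] add [kxbox,zas] -> 11 lines: ugw uyw lggw hmpm kxbox zas ojfv rfgq mlnhc icpuc ivg
Hunk 2: at line 1 remove [lggw,hmpm] add [iqmj,yqg,fos] -> 12 lines: ugw uyw iqmj yqg fos kxbox zas ojfv rfgq mlnhc icpuc ivg
Hunk 3: at line 4 remove [kxbox,zas] add [qha,khbk] -> 12 lines: ugw uyw iqmj yqg fos qha khbk ojfv rfgq mlnhc icpuc ivg
Hunk 4: at line 5 remove [khbk,ojfv,rfgq] add [uzcr] -> 10 lines: ugw uyw iqmj yqg fos qha uzcr mlnhc icpuc ivg

Answer: ugw
uyw
iqmj
yqg
fos
qha
uzcr
mlnhc
icpuc
ivg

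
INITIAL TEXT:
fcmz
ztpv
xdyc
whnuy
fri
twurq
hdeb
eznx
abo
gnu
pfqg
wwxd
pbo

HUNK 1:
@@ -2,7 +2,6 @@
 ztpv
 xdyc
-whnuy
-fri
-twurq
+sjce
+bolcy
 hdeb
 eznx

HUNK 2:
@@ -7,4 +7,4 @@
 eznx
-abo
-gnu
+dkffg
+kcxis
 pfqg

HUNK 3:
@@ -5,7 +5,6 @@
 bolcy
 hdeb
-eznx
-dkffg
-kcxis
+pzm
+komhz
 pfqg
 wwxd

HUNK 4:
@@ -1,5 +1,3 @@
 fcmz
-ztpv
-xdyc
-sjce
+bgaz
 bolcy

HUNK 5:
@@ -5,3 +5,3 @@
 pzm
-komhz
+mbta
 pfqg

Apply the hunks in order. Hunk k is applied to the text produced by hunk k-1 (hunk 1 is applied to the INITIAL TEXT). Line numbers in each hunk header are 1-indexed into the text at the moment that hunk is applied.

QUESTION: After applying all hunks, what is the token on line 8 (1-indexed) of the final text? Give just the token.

Answer: wwxd

Derivation:
Hunk 1: at line 2 remove [whnuy,fri,twurq] add [sjce,bolcy] -> 12 lines: fcmz ztpv xdyc sjce bolcy hdeb eznx abo gnu pfqg wwxd pbo
Hunk 2: at line 7 remove [abo,gnu] add [dkffg,kcxis] -> 12 lines: fcmz ztpv xdyc sjce bolcy hdeb eznx dkffg kcxis pfqg wwxd pbo
Hunk 3: at line 5 remove [eznx,dkffg,kcxis] add [pzm,komhz] -> 11 lines: fcmz ztpv xdyc sjce bolcy hdeb pzm komhz pfqg wwxd pbo
Hunk 4: at line 1 remove [ztpv,xdyc,sjce] add [bgaz] -> 9 lines: fcmz bgaz bolcy hdeb pzm komhz pfqg wwxd pbo
Hunk 5: at line 5 remove [komhz] add [mbta] -> 9 lines: fcmz bgaz bolcy hdeb pzm mbta pfqg wwxd pbo
Final line 8: wwxd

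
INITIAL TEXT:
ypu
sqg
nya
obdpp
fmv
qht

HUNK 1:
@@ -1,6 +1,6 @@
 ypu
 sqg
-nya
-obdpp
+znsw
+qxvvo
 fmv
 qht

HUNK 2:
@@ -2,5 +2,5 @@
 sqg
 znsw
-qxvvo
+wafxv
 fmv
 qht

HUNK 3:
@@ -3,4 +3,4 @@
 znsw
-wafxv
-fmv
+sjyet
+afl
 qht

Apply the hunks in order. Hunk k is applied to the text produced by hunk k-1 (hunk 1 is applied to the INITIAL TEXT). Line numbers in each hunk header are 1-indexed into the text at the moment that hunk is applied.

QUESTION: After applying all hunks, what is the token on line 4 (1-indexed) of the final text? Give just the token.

Answer: sjyet

Derivation:
Hunk 1: at line 1 remove [nya,obdpp] add [znsw,qxvvo] -> 6 lines: ypu sqg znsw qxvvo fmv qht
Hunk 2: at line 2 remove [qxvvo] add [wafxv] -> 6 lines: ypu sqg znsw wafxv fmv qht
Hunk 3: at line 3 remove [wafxv,fmv] add [sjyet,afl] -> 6 lines: ypu sqg znsw sjyet afl qht
Final line 4: sjyet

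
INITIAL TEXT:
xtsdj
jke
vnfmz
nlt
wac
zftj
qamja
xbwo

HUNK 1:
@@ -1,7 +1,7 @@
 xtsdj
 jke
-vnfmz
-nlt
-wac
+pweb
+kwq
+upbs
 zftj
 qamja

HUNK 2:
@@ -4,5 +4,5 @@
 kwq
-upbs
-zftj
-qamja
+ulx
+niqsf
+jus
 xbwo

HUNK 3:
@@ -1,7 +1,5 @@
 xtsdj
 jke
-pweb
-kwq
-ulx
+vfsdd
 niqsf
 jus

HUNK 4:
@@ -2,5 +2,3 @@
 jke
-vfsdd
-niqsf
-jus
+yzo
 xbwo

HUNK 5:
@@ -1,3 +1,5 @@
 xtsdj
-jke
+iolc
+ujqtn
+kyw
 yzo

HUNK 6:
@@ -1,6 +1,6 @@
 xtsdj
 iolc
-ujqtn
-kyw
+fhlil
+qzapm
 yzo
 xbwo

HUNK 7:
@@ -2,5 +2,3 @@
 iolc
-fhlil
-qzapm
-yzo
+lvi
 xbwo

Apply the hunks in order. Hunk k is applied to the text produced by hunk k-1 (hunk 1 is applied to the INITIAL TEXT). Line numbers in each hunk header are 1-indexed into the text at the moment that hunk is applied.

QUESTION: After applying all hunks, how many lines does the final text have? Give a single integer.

Answer: 4

Derivation:
Hunk 1: at line 1 remove [vnfmz,nlt,wac] add [pweb,kwq,upbs] -> 8 lines: xtsdj jke pweb kwq upbs zftj qamja xbwo
Hunk 2: at line 4 remove [upbs,zftj,qamja] add [ulx,niqsf,jus] -> 8 lines: xtsdj jke pweb kwq ulx niqsf jus xbwo
Hunk 3: at line 1 remove [pweb,kwq,ulx] add [vfsdd] -> 6 lines: xtsdj jke vfsdd niqsf jus xbwo
Hunk 4: at line 2 remove [vfsdd,niqsf,jus] add [yzo] -> 4 lines: xtsdj jke yzo xbwo
Hunk 5: at line 1 remove [jke] add [iolc,ujqtn,kyw] -> 6 lines: xtsdj iolc ujqtn kyw yzo xbwo
Hunk 6: at line 1 remove [ujqtn,kyw] add [fhlil,qzapm] -> 6 lines: xtsdj iolc fhlil qzapm yzo xbwo
Hunk 7: at line 2 remove [fhlil,qzapm,yzo] add [lvi] -> 4 lines: xtsdj iolc lvi xbwo
Final line count: 4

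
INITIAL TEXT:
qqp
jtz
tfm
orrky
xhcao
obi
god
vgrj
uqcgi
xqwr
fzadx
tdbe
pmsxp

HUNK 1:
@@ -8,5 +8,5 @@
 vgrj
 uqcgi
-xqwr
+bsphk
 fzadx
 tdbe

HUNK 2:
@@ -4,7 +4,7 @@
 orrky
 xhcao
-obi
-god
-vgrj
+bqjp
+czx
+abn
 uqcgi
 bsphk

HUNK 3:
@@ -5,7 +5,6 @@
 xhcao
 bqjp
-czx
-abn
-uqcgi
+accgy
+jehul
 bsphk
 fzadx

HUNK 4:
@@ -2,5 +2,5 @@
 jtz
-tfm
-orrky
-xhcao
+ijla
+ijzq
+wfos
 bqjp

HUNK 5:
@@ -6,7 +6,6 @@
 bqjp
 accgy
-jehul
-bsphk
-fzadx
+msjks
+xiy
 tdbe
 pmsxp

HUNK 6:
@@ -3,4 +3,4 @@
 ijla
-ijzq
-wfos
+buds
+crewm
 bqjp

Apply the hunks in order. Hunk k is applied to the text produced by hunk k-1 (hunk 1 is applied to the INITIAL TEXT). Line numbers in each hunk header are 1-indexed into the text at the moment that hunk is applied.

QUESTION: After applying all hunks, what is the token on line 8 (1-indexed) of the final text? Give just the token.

Hunk 1: at line 8 remove [xqwr] add [bsphk] -> 13 lines: qqp jtz tfm orrky xhcao obi god vgrj uqcgi bsphk fzadx tdbe pmsxp
Hunk 2: at line 4 remove [obi,god,vgrj] add [bqjp,czx,abn] -> 13 lines: qqp jtz tfm orrky xhcao bqjp czx abn uqcgi bsphk fzadx tdbe pmsxp
Hunk 3: at line 5 remove [czx,abn,uqcgi] add [accgy,jehul] -> 12 lines: qqp jtz tfm orrky xhcao bqjp accgy jehul bsphk fzadx tdbe pmsxp
Hunk 4: at line 2 remove [tfm,orrky,xhcao] add [ijla,ijzq,wfos] -> 12 lines: qqp jtz ijla ijzq wfos bqjp accgy jehul bsphk fzadx tdbe pmsxp
Hunk 5: at line 6 remove [jehul,bsphk,fzadx] add [msjks,xiy] -> 11 lines: qqp jtz ijla ijzq wfos bqjp accgy msjks xiy tdbe pmsxp
Hunk 6: at line 3 remove [ijzq,wfos] add [buds,crewm] -> 11 lines: qqp jtz ijla buds crewm bqjp accgy msjks xiy tdbe pmsxp
Final line 8: msjks

Answer: msjks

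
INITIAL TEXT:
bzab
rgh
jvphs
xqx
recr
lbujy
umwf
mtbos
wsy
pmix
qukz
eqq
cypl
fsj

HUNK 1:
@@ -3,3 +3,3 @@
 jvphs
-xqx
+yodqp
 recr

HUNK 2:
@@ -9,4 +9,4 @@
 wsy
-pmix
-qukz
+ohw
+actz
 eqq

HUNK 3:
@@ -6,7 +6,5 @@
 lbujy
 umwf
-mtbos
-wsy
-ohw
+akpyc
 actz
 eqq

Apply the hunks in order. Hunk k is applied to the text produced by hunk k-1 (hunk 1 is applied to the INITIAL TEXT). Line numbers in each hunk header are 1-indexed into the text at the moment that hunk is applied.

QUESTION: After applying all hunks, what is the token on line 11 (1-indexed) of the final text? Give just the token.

Answer: cypl

Derivation:
Hunk 1: at line 3 remove [xqx] add [yodqp] -> 14 lines: bzab rgh jvphs yodqp recr lbujy umwf mtbos wsy pmix qukz eqq cypl fsj
Hunk 2: at line 9 remove [pmix,qukz] add [ohw,actz] -> 14 lines: bzab rgh jvphs yodqp recr lbujy umwf mtbos wsy ohw actz eqq cypl fsj
Hunk 3: at line 6 remove [mtbos,wsy,ohw] add [akpyc] -> 12 lines: bzab rgh jvphs yodqp recr lbujy umwf akpyc actz eqq cypl fsj
Final line 11: cypl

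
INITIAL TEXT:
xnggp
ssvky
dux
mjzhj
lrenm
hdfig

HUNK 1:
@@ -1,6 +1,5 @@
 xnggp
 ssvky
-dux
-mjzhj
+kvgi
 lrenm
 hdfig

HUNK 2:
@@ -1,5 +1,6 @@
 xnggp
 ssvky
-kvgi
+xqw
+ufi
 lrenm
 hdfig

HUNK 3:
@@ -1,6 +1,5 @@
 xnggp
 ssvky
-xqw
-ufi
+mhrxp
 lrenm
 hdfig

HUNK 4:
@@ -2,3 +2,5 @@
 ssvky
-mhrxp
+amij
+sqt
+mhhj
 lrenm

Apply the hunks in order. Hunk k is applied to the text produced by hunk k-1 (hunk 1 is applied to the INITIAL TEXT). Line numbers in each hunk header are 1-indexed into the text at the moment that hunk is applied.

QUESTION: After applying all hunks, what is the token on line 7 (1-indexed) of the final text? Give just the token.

Answer: hdfig

Derivation:
Hunk 1: at line 1 remove [dux,mjzhj] add [kvgi] -> 5 lines: xnggp ssvky kvgi lrenm hdfig
Hunk 2: at line 1 remove [kvgi] add [xqw,ufi] -> 6 lines: xnggp ssvky xqw ufi lrenm hdfig
Hunk 3: at line 1 remove [xqw,ufi] add [mhrxp] -> 5 lines: xnggp ssvky mhrxp lrenm hdfig
Hunk 4: at line 2 remove [mhrxp] add [amij,sqt,mhhj] -> 7 lines: xnggp ssvky amij sqt mhhj lrenm hdfig
Final line 7: hdfig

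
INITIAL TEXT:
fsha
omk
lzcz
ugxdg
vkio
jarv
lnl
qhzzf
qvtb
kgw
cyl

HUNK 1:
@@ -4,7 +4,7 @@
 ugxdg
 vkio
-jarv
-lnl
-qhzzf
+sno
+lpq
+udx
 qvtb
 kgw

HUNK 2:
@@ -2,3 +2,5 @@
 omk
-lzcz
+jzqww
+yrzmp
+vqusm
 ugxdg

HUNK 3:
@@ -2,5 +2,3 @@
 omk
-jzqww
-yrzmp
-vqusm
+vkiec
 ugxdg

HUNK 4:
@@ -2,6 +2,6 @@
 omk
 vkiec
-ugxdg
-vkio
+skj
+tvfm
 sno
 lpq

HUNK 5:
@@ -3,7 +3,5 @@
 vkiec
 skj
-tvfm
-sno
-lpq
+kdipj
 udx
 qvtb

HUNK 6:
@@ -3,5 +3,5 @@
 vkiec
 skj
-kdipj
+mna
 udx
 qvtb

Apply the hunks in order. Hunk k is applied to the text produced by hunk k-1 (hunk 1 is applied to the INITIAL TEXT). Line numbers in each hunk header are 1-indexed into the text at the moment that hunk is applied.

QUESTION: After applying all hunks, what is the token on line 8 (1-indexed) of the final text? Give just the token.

Hunk 1: at line 4 remove [jarv,lnl,qhzzf] add [sno,lpq,udx] -> 11 lines: fsha omk lzcz ugxdg vkio sno lpq udx qvtb kgw cyl
Hunk 2: at line 2 remove [lzcz] add [jzqww,yrzmp,vqusm] -> 13 lines: fsha omk jzqww yrzmp vqusm ugxdg vkio sno lpq udx qvtb kgw cyl
Hunk 3: at line 2 remove [jzqww,yrzmp,vqusm] add [vkiec] -> 11 lines: fsha omk vkiec ugxdg vkio sno lpq udx qvtb kgw cyl
Hunk 4: at line 2 remove [ugxdg,vkio] add [skj,tvfm] -> 11 lines: fsha omk vkiec skj tvfm sno lpq udx qvtb kgw cyl
Hunk 5: at line 3 remove [tvfm,sno,lpq] add [kdipj] -> 9 lines: fsha omk vkiec skj kdipj udx qvtb kgw cyl
Hunk 6: at line 3 remove [kdipj] add [mna] -> 9 lines: fsha omk vkiec skj mna udx qvtb kgw cyl
Final line 8: kgw

Answer: kgw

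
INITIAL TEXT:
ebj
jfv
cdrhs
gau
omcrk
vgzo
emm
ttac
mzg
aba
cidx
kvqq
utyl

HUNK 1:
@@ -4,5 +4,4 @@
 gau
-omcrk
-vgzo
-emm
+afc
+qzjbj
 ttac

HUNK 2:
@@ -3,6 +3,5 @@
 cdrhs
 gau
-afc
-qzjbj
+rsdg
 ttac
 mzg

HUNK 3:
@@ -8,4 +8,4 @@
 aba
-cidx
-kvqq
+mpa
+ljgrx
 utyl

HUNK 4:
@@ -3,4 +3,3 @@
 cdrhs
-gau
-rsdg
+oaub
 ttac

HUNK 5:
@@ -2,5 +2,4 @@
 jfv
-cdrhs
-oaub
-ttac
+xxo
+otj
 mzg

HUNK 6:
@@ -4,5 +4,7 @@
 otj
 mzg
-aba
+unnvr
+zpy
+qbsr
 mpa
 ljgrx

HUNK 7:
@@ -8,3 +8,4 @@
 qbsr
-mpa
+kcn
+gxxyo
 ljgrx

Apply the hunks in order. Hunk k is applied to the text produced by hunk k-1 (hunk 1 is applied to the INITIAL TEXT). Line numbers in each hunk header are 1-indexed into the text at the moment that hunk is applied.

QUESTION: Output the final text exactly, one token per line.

Answer: ebj
jfv
xxo
otj
mzg
unnvr
zpy
qbsr
kcn
gxxyo
ljgrx
utyl

Derivation:
Hunk 1: at line 4 remove [omcrk,vgzo,emm] add [afc,qzjbj] -> 12 lines: ebj jfv cdrhs gau afc qzjbj ttac mzg aba cidx kvqq utyl
Hunk 2: at line 3 remove [afc,qzjbj] add [rsdg] -> 11 lines: ebj jfv cdrhs gau rsdg ttac mzg aba cidx kvqq utyl
Hunk 3: at line 8 remove [cidx,kvqq] add [mpa,ljgrx] -> 11 lines: ebj jfv cdrhs gau rsdg ttac mzg aba mpa ljgrx utyl
Hunk 4: at line 3 remove [gau,rsdg] add [oaub] -> 10 lines: ebj jfv cdrhs oaub ttac mzg aba mpa ljgrx utyl
Hunk 5: at line 2 remove [cdrhs,oaub,ttac] add [xxo,otj] -> 9 lines: ebj jfv xxo otj mzg aba mpa ljgrx utyl
Hunk 6: at line 4 remove [aba] add [unnvr,zpy,qbsr] -> 11 lines: ebj jfv xxo otj mzg unnvr zpy qbsr mpa ljgrx utyl
Hunk 7: at line 8 remove [mpa] add [kcn,gxxyo] -> 12 lines: ebj jfv xxo otj mzg unnvr zpy qbsr kcn gxxyo ljgrx utyl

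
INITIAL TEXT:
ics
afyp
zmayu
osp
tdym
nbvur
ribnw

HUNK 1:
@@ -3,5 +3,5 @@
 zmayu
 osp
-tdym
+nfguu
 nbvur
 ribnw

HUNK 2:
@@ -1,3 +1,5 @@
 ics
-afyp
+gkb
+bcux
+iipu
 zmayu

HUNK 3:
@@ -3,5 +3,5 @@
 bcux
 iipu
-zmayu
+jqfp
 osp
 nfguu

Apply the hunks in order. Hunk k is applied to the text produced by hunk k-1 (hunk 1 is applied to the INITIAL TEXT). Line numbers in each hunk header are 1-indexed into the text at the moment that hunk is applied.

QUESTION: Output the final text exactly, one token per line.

Answer: ics
gkb
bcux
iipu
jqfp
osp
nfguu
nbvur
ribnw

Derivation:
Hunk 1: at line 3 remove [tdym] add [nfguu] -> 7 lines: ics afyp zmayu osp nfguu nbvur ribnw
Hunk 2: at line 1 remove [afyp] add [gkb,bcux,iipu] -> 9 lines: ics gkb bcux iipu zmayu osp nfguu nbvur ribnw
Hunk 3: at line 3 remove [zmayu] add [jqfp] -> 9 lines: ics gkb bcux iipu jqfp osp nfguu nbvur ribnw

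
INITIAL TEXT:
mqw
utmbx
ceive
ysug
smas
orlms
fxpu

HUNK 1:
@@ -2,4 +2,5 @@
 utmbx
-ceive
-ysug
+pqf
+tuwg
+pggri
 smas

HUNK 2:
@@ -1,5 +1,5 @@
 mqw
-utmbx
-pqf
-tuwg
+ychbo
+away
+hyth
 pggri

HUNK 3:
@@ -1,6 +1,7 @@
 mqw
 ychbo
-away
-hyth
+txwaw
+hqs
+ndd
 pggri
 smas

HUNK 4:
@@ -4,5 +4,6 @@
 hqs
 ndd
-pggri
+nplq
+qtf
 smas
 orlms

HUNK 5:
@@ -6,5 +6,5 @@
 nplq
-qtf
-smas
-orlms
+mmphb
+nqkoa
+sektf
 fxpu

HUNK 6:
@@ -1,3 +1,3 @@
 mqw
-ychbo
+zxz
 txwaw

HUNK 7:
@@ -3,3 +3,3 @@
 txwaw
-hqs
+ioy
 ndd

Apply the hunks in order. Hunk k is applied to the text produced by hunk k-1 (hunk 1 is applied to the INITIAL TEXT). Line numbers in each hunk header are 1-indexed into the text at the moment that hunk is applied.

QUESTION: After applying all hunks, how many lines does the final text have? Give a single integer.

Hunk 1: at line 2 remove [ceive,ysug] add [pqf,tuwg,pggri] -> 8 lines: mqw utmbx pqf tuwg pggri smas orlms fxpu
Hunk 2: at line 1 remove [utmbx,pqf,tuwg] add [ychbo,away,hyth] -> 8 lines: mqw ychbo away hyth pggri smas orlms fxpu
Hunk 3: at line 1 remove [away,hyth] add [txwaw,hqs,ndd] -> 9 lines: mqw ychbo txwaw hqs ndd pggri smas orlms fxpu
Hunk 4: at line 4 remove [pggri] add [nplq,qtf] -> 10 lines: mqw ychbo txwaw hqs ndd nplq qtf smas orlms fxpu
Hunk 5: at line 6 remove [qtf,smas,orlms] add [mmphb,nqkoa,sektf] -> 10 lines: mqw ychbo txwaw hqs ndd nplq mmphb nqkoa sektf fxpu
Hunk 6: at line 1 remove [ychbo] add [zxz] -> 10 lines: mqw zxz txwaw hqs ndd nplq mmphb nqkoa sektf fxpu
Hunk 7: at line 3 remove [hqs] add [ioy] -> 10 lines: mqw zxz txwaw ioy ndd nplq mmphb nqkoa sektf fxpu
Final line count: 10

Answer: 10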